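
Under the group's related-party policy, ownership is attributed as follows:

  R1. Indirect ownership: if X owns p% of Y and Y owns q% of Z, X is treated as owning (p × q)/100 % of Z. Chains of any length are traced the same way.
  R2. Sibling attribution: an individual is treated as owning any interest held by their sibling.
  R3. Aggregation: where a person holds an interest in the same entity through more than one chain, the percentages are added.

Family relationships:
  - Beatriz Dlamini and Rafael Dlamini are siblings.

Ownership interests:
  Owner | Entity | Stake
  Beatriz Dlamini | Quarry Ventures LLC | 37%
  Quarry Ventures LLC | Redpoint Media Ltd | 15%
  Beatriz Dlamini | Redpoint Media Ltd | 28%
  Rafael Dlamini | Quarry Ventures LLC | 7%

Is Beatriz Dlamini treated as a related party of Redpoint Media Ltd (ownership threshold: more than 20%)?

By sibling attribution (R2), Beatriz Dlamini is treated as also owning Rafael Dlamini's interest in Quarry Ventures LLC, giving 37% + 7% = 44%.
Chain via Quarry Ventures LLC (R1): 44% × 15% = 6.6% of Redpoint Media Ltd.
Direct interest in Redpoint Media Ltd: 28%.
Aggregating (R3): 6.6% + 28% = 34.6%.
34.6% exceeds the 20% threshold, so Beatriz is a related party to Redpoint Media Ltd.

Yes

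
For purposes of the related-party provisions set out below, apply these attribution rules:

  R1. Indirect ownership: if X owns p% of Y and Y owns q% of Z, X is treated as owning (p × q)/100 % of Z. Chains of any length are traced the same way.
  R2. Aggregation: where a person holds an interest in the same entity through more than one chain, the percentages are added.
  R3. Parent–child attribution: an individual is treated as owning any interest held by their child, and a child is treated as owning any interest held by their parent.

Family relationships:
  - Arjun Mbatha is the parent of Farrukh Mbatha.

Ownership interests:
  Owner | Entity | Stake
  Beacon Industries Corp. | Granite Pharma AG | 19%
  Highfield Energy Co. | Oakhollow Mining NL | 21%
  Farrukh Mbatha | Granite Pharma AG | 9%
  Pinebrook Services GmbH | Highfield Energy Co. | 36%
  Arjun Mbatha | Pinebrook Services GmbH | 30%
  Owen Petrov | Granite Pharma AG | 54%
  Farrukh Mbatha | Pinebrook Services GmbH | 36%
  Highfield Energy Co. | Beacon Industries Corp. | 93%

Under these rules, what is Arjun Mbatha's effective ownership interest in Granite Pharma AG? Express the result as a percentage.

By parent–child attribution (R3), Arjun Mbatha is treated as also owning Farrukh Mbatha's interest in Pinebrook Services GmbH, giving 30% + 36% = 66%.
By parent–child attribution (R3), Arjun Mbatha is treated as owning Farrukh Mbatha's 9% interest in Granite Pharma AG.
Chain via Pinebrook Services GmbH → Highfield Energy Co. → Beacon Industries Corp. (R1): 66% × 36% × 93% × 19% = 4.198392% of Granite Pharma AG.
Direct interest in Granite Pharma AG: 9%.
Aggregating (R2): 4.198392% + 9% = 13.198392%.

13.198392%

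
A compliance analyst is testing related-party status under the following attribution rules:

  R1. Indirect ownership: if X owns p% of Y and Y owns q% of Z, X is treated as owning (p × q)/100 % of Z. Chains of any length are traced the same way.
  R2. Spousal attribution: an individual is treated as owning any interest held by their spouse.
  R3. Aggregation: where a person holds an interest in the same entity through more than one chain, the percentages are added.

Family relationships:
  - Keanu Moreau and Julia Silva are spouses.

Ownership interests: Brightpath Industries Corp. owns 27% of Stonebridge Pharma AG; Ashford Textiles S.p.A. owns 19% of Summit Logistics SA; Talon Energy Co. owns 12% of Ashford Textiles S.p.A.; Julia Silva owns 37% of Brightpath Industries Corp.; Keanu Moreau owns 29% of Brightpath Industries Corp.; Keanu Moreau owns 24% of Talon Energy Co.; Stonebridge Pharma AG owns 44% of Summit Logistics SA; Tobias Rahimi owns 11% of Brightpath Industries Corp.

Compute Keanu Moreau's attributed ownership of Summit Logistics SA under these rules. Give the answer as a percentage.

8.388%

By spousal attribution (R2), Keanu Moreau is treated as also owning Julia Silva's interest in Brightpath Industries Corp, giving 29% + 37% = 66%.
Chain via Brightpath Industries Corp. → Stonebridge Pharma AG (R1): 66% × 27% × 44% = 7.8408% of Summit Logistics SA.
Chain via Talon Energy Co. → Ashford Textiles S.p.A. (R1): 24% × 12% × 19% = 0.5472% of Summit Logistics SA.
Aggregating (R3): 7.8408% + 0.5472% = 8.388%.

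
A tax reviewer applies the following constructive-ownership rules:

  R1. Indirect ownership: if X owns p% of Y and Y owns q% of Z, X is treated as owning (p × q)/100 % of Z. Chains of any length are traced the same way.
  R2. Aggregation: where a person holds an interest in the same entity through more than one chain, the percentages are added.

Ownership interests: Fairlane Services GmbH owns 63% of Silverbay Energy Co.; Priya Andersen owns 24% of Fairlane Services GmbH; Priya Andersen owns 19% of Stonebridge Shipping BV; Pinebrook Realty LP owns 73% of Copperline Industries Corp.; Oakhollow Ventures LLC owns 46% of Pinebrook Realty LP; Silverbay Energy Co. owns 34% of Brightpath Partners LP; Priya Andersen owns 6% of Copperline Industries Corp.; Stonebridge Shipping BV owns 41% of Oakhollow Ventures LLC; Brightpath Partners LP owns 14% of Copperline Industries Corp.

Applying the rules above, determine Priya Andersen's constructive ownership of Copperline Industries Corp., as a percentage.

9.335594%

Chain via Stonebridge Shipping BV → Oakhollow Ventures LLC → Pinebrook Realty LP (R1): 19% × 41% × 46% × 73% = 2.615882% of Copperline Industries Corp.
Chain via Fairlane Services GmbH → Silverbay Energy Co. → Brightpath Partners LP (R1): 24% × 63% × 34% × 14% = 0.719712% of Copperline Industries Corp.
Direct interest in Copperline Industries Corp: 6%.
Aggregating (R2): 2.615882% + 0.719712% + 6% = 9.335594%.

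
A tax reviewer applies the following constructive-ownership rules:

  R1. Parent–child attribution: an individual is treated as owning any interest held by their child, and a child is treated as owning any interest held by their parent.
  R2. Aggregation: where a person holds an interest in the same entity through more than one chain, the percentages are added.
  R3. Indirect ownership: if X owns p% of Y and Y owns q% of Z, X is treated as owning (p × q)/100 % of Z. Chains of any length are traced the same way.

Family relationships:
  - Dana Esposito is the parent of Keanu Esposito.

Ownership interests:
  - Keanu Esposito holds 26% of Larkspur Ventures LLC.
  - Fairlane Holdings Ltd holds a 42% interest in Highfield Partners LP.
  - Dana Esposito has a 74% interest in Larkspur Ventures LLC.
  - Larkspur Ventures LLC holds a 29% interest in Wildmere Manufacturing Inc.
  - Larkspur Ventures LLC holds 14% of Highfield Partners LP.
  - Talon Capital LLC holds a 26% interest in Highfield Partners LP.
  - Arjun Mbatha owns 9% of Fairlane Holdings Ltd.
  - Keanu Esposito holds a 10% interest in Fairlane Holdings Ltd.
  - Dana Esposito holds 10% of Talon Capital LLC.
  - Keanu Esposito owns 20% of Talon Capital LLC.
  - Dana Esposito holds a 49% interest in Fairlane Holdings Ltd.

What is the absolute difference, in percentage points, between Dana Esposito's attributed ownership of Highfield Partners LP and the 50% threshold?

3.42

By parent–child attribution (R1), Dana Esposito is treated as also owning Keanu Esposito's interest in Larkspur Ventures LLC, giving 74% + 26% = 100%.
By parent–child attribution (R1), Dana Esposito is treated as also owning Keanu Esposito's interest in Talon Capital LLC, giving 10% + 20% = 30%.
By parent–child attribution (R1), Dana Esposito is treated as also owning Keanu Esposito's interest in Fairlane Holdings Ltd, giving 49% + 10% = 59%.
Chain via Larkspur Ventures LLC (R3): 100% × 14% = 14% of Highfield Partners LP.
Chain via Talon Capital LLC (R3): 30% × 26% = 7.8% of Highfield Partners LP.
Chain via Fairlane Holdings Ltd (R3): 59% × 42% = 24.78% of Highfield Partners LP.
Aggregating (R2): 14% + 7.8% + 24.78% = 46.58%.
46.58% falls short of the 50% threshold by 3.42 percentage points.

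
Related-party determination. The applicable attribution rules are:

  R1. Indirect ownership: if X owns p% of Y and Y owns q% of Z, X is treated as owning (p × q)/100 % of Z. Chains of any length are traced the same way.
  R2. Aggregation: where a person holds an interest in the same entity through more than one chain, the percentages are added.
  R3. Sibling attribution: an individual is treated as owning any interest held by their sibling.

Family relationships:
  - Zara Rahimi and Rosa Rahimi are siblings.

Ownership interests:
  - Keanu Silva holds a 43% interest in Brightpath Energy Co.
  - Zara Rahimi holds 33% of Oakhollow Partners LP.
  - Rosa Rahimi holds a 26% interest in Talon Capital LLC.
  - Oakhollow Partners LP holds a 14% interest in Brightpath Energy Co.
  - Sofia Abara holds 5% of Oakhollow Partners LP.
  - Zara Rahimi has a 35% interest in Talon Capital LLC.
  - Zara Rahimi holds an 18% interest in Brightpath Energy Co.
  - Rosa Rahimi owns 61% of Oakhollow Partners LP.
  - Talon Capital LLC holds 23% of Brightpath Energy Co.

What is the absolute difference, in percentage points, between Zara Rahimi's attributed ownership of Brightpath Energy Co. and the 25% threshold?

20.19

By sibling attribution (R3), Zara Rahimi is treated as also owning Rosa Rahimi's interest in Talon Capital LLC, giving 35% + 26% = 61%.
By sibling attribution (R3), Zara Rahimi is treated as also owning Rosa Rahimi's interest in Oakhollow Partners LP, giving 33% + 61% = 94%.
Chain via Talon Capital LLC (R1): 61% × 23% = 14.03% of Brightpath Energy Co.
Chain via Oakhollow Partners LP (R1): 94% × 14% = 13.16% of Brightpath Energy Co.
Direct interest in Brightpath Energy Co: 18%.
Aggregating (R2): 14.03% + 13.16% + 18% = 45.19%.
45.19% exceeds the 25% threshold by 20.19 percentage points.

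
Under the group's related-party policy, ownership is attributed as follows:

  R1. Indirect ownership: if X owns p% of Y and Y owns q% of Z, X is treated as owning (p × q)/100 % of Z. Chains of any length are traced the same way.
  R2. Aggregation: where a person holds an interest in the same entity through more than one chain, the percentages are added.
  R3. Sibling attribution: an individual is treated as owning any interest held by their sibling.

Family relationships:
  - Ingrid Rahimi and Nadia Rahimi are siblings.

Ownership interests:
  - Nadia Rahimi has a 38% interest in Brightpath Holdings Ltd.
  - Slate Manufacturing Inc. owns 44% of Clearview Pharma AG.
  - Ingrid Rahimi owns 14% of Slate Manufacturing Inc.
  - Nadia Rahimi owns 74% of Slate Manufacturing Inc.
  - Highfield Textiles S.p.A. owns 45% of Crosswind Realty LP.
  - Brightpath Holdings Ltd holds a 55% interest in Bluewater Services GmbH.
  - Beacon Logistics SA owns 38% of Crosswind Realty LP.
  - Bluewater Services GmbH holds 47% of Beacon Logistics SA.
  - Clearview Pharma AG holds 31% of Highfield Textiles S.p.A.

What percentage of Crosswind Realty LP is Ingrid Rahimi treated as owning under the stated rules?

9.13418%

By sibling attribution (R3), Ingrid Rahimi is treated as also owning Nadia Rahimi's interest in Slate Manufacturing Inc, giving 14% + 74% = 88%.
By sibling attribution (R3), Ingrid Rahimi is treated as owning Nadia Rahimi's 38% interest in Brightpath Holdings Ltd.
Chain via Slate Manufacturing Inc. → Clearview Pharma AG → Highfield Textiles S.p.A. (R1): 88% × 44% × 31% × 45% = 5.40144% of Crosswind Realty LP.
Chain via Brightpath Holdings Ltd → Bluewater Services GmbH → Beacon Logistics SA (R1): 38% × 55% × 47% × 38% = 3.73274% of Crosswind Realty LP.
Aggregating (R2): 5.40144% + 3.73274% = 9.13418%.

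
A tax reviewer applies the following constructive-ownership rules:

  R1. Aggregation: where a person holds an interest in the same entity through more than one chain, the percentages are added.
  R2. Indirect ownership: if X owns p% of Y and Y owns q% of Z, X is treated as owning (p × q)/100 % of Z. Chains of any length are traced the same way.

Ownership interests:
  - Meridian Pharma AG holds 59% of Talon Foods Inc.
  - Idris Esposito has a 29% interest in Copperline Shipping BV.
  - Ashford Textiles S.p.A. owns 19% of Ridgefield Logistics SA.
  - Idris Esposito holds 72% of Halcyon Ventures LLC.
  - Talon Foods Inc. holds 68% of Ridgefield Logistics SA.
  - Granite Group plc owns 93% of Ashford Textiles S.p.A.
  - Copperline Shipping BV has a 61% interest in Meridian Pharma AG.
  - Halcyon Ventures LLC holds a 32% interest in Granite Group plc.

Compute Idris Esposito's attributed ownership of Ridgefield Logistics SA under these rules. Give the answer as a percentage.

11.168396%

Chain via Halcyon Ventures LLC → Granite Group plc → Ashford Textiles S.p.A. (R2): 72% × 32% × 93% × 19% = 4.071168% of Ridgefield Logistics SA.
Chain via Copperline Shipping BV → Meridian Pharma AG → Talon Foods Inc. (R2): 29% × 61% × 59% × 68% = 7.097228% of Ridgefield Logistics SA.
Aggregating (R1): 4.071168% + 7.097228% = 11.168396%.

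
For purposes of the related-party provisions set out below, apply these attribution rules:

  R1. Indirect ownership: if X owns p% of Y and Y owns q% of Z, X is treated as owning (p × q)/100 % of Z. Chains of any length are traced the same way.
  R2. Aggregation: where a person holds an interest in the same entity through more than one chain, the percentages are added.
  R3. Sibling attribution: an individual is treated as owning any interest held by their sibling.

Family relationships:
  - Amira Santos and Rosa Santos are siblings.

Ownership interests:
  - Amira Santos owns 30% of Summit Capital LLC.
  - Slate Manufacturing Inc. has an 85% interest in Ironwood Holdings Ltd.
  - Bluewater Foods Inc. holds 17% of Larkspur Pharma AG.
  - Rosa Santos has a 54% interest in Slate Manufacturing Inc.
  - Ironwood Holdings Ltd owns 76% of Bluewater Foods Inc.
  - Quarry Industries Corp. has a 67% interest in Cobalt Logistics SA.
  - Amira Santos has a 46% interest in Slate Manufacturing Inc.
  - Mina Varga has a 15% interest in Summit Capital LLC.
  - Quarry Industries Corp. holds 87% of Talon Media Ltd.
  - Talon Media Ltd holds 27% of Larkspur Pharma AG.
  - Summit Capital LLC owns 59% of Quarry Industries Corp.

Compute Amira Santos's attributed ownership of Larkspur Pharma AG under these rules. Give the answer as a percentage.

By sibling attribution (R3), Amira Santos is treated as also owning Rosa Santos's interest in Slate Manufacturing Inc, giving 46% + 54% = 100%.
Chain via Summit Capital LLC → Quarry Industries Corp. → Talon Media Ltd (R1): 30% × 59% × 87% × 27% = 4.15773% of Larkspur Pharma AG.
Chain via Slate Manufacturing Inc. → Ironwood Holdings Ltd → Bluewater Foods Inc. (R1): 100% × 85% × 76% × 17% = 10.982% of Larkspur Pharma AG.
Aggregating (R2): 4.15773% + 10.982% = 15.13973%.

15.13973%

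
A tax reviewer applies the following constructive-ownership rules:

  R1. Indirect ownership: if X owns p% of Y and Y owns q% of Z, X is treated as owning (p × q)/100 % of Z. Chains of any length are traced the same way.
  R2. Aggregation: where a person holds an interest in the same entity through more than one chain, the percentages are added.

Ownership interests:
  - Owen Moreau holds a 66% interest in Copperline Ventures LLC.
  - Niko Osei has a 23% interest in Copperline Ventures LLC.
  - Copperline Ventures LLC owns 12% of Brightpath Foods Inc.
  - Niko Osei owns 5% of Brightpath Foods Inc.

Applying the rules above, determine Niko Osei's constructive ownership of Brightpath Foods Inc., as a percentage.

Chain via Copperline Ventures LLC (R1): 23% × 12% = 2.76% of Brightpath Foods Inc.
Direct interest in Brightpath Foods Inc: 5%.
Aggregating (R2): 2.76% + 5% = 7.76%.

7.76%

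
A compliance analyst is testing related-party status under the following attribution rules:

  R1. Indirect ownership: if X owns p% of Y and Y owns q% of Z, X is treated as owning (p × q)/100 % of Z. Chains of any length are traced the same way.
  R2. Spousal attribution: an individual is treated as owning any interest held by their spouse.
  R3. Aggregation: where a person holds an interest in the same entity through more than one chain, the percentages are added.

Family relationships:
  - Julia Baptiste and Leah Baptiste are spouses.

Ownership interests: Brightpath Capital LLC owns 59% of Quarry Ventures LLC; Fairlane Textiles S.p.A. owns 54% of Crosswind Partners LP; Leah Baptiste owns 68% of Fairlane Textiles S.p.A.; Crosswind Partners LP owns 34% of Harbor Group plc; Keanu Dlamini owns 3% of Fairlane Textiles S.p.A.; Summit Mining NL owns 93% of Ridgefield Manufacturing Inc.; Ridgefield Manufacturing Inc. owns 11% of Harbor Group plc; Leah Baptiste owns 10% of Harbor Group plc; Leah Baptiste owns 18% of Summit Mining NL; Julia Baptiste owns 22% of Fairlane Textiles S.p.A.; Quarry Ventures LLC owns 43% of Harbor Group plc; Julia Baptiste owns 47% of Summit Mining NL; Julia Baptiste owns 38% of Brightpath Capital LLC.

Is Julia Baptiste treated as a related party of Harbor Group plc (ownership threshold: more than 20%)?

Yes

By spousal attribution (R2), Julia Baptiste is treated as also owning Leah Baptiste's interest in Summit Mining NL, giving 47% + 18% = 65%.
By spousal attribution (R2), Julia Baptiste is treated as also owning Leah Baptiste's interest in Fairlane Textiles S.p.A, giving 22% + 68% = 90%.
By spousal attribution (R2), Julia Baptiste is treated as owning Leah Baptiste's 10% interest in Harbor Group plc.
Chain via Brightpath Capital LLC → Quarry Ventures LLC (R1): 38% × 59% × 43% = 9.6406% of Harbor Group plc.
Chain via Summit Mining NL → Ridgefield Manufacturing Inc. (R1): 65% × 93% × 11% = 6.6495% of Harbor Group plc.
Chain via Fairlane Textiles S.p.A. → Crosswind Partners LP (R1): 90% × 54% × 34% = 16.524% of Harbor Group plc.
Direct interest in Harbor Group plc: 10%.
Aggregating (R3): 9.6406% + 6.6495% + 16.524% + 10% = 42.8141%.
42.8141% exceeds the 20% threshold, so Julia is a related party to Harbor Group plc.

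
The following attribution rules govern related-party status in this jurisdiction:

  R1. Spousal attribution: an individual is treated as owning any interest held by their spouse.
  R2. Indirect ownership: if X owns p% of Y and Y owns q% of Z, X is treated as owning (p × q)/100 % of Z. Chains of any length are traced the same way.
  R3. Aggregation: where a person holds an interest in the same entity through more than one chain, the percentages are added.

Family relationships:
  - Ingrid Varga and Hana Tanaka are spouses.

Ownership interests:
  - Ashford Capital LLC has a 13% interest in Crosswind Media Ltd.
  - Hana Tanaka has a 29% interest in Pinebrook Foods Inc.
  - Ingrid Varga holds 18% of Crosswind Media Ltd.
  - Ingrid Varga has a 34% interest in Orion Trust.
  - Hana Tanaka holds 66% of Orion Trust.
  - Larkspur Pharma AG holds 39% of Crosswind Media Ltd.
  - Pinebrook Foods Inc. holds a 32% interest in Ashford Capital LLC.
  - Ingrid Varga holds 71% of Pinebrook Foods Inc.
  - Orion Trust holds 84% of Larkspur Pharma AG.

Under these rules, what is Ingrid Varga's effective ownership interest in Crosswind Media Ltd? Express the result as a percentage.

By spousal attribution (R1), Ingrid Varga is treated as also owning Hana Tanaka's interest in Orion Trust, giving 34% + 66% = 100%.
By spousal attribution (R1), Ingrid Varga is treated as also owning Hana Tanaka's interest in Pinebrook Foods Inc, giving 71% + 29% = 100%.
Chain via Orion Trust → Larkspur Pharma AG (R2): 100% × 84% × 39% = 32.76% of Crosswind Media Ltd.
Chain via Pinebrook Foods Inc. → Ashford Capital LLC (R2): 100% × 32% × 13% = 4.16% of Crosswind Media Ltd.
Direct interest in Crosswind Media Ltd: 18%.
Aggregating (R3): 32.76% + 4.16% + 18% = 54.92%.

54.92%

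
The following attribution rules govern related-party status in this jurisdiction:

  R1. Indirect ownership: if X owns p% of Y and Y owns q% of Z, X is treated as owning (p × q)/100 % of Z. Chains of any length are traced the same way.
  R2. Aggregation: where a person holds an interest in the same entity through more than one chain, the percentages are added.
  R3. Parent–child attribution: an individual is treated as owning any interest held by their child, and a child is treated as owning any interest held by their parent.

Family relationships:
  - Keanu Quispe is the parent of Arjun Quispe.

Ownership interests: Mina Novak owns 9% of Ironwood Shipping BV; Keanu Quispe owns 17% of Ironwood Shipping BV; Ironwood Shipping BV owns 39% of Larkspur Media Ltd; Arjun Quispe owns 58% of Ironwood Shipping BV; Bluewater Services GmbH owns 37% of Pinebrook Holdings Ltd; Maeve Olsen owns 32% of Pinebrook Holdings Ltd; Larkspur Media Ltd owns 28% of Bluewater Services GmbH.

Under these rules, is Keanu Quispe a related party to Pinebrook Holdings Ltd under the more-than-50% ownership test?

No

By parent–child attribution (R3), Keanu Quispe is treated as also owning Arjun Quispe's interest in Ironwood Shipping BV, giving 17% + 58% = 75%.
Chain via Ironwood Shipping BV → Larkspur Media Ltd → Bluewater Services GmbH (R1): 75% × 39% × 28% × 37% = 3.0303% of Pinebrook Holdings Ltd.
3.0303% does not exceed the 50% threshold, so Keanu is not a related party to Pinebrook Holdings Ltd.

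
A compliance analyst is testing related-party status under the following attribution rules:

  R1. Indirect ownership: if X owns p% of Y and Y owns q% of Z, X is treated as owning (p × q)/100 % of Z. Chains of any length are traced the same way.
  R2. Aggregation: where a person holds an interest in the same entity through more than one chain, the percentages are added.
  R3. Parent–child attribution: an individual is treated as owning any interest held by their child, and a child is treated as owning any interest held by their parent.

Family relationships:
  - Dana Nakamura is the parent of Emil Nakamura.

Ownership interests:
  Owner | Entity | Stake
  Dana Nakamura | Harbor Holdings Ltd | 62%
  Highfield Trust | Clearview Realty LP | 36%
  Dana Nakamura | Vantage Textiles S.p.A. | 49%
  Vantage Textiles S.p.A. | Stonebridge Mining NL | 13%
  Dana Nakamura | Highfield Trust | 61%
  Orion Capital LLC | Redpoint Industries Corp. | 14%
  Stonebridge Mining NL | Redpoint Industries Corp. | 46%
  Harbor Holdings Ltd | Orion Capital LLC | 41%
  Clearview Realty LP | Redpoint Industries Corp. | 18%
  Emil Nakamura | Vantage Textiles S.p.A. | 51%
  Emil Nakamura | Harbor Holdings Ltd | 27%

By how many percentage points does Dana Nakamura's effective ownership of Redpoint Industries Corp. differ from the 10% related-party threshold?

By parent–child attribution (R3), Dana Nakamura is treated as also owning Emil Nakamura's interest in Vantage Textiles S.p.A, giving 49% + 51% = 100%.
By parent–child attribution (R3), Dana Nakamura is treated as also owning Emil Nakamura's interest in Harbor Holdings Ltd, giving 62% + 27% = 89%.
Chain via Highfield Trust → Clearview Realty LP (R1): 61% × 36% × 18% = 3.9528% of Redpoint Industries Corp.
Chain via Vantage Textiles S.p.A. → Stonebridge Mining NL (R1): 100% × 13% × 46% = 5.98% of Redpoint Industries Corp.
Chain via Harbor Holdings Ltd → Orion Capital LLC (R1): 89% × 41% × 14% = 5.1086% of Redpoint Industries Corp.
Aggregating (R2): 3.9528% + 5.98% + 5.1086% = 15.0414%.
15.0414% exceeds the 10% threshold by 5.0414 percentage points.

5.0414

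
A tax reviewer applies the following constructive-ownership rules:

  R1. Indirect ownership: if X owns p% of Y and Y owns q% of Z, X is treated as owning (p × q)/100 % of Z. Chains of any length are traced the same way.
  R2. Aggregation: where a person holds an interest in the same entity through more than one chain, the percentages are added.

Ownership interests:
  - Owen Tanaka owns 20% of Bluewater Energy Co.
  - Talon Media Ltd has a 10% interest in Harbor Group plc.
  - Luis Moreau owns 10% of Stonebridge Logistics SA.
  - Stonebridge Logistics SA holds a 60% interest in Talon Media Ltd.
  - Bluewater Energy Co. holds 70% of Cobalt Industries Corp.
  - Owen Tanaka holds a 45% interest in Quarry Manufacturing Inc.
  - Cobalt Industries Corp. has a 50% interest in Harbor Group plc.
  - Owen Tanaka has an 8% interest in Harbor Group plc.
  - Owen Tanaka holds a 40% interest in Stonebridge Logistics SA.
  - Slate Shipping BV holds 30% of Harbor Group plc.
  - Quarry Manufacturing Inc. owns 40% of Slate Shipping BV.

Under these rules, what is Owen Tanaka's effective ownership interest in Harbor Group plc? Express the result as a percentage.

22.8%

Chain via Quarry Manufacturing Inc. → Slate Shipping BV (R1): 45% × 40% × 30% = 5.4% of Harbor Group plc.
Chain via Stonebridge Logistics SA → Talon Media Ltd (R1): 40% × 60% × 10% = 2.4% of Harbor Group plc.
Chain via Bluewater Energy Co. → Cobalt Industries Corp. (R1): 20% × 70% × 50% = 7% of Harbor Group plc.
Direct interest in Harbor Group plc: 8%.
Aggregating (R2): 5.4% + 2.4% + 7% + 8% = 22.8%.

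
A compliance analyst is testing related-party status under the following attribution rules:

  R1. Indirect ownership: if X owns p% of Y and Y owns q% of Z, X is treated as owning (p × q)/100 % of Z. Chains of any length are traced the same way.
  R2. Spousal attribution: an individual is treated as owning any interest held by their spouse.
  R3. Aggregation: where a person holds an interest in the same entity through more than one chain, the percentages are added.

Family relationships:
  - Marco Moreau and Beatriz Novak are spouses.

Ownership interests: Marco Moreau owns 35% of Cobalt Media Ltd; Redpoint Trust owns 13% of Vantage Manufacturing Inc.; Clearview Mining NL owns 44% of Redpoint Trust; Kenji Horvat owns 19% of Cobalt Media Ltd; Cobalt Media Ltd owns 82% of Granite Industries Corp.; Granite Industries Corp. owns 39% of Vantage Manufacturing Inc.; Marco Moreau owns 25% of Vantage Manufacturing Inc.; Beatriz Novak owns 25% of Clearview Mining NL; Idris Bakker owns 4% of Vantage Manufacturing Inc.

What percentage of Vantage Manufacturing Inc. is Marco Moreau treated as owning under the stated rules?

37.623%

By spousal attribution (R2), Marco Moreau is treated as owning Beatriz Novak's 25% interest in Clearview Mining NL.
Chain via Cobalt Media Ltd → Granite Industries Corp. (R1): 35% × 82% × 39% = 11.193% of Vantage Manufacturing Inc.
Direct interest in Vantage Manufacturing Inc: 25%.
Chain via Clearview Mining NL → Redpoint Trust (R1): 25% × 44% × 13% = 1.43% of Vantage Manufacturing Inc.
Aggregating (R3): 11.193% + 25% + 1.43% = 37.623%.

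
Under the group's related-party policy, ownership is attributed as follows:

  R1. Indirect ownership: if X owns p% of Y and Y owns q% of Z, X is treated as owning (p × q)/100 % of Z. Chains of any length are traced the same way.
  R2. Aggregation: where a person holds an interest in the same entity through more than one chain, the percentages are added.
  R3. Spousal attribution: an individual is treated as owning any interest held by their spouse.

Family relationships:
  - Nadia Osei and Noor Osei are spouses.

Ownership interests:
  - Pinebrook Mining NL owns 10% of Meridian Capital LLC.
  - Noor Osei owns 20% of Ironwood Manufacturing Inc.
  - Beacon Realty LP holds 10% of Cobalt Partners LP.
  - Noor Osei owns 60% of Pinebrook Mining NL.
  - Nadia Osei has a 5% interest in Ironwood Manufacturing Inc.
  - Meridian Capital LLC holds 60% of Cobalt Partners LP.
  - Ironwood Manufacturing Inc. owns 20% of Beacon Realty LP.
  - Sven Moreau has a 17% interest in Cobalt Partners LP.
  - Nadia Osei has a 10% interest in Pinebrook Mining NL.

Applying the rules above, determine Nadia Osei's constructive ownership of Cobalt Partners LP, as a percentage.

4.7%

By spousal attribution (R3), Nadia Osei is treated as also owning Noor Osei's interest in Ironwood Manufacturing Inc, giving 5% + 20% = 25%.
By spousal attribution (R3), Nadia Osei is treated as also owning Noor Osei's interest in Pinebrook Mining NL, giving 10% + 60% = 70%.
Chain via Ironwood Manufacturing Inc. → Beacon Realty LP (R1): 25% × 20% × 10% = 0.5% of Cobalt Partners LP.
Chain via Pinebrook Mining NL → Meridian Capital LLC (R1): 70% × 10% × 60% = 4.2% of Cobalt Partners LP.
Aggregating (R2): 0.5% + 4.2% = 4.7%.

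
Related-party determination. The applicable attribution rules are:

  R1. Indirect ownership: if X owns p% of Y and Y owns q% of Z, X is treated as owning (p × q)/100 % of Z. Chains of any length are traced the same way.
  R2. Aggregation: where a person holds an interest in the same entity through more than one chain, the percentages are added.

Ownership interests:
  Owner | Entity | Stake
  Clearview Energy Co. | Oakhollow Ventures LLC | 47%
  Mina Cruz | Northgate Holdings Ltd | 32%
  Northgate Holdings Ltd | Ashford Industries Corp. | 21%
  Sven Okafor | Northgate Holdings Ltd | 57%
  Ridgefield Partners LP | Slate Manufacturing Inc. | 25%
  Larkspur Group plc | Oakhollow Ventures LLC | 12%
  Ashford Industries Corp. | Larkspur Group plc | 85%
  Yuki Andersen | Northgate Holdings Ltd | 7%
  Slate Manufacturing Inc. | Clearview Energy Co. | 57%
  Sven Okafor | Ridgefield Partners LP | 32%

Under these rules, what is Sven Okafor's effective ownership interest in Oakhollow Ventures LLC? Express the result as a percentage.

3.36414%

Chain via Northgate Holdings Ltd → Ashford Industries Corp. → Larkspur Group plc (R1): 57% × 21% × 85% × 12% = 1.22094% of Oakhollow Ventures LLC.
Chain via Ridgefield Partners LP → Slate Manufacturing Inc. → Clearview Energy Co. (R1): 32% × 25% × 57% × 47% = 2.1432% of Oakhollow Ventures LLC.
Aggregating (R2): 1.22094% + 2.1432% = 3.36414%.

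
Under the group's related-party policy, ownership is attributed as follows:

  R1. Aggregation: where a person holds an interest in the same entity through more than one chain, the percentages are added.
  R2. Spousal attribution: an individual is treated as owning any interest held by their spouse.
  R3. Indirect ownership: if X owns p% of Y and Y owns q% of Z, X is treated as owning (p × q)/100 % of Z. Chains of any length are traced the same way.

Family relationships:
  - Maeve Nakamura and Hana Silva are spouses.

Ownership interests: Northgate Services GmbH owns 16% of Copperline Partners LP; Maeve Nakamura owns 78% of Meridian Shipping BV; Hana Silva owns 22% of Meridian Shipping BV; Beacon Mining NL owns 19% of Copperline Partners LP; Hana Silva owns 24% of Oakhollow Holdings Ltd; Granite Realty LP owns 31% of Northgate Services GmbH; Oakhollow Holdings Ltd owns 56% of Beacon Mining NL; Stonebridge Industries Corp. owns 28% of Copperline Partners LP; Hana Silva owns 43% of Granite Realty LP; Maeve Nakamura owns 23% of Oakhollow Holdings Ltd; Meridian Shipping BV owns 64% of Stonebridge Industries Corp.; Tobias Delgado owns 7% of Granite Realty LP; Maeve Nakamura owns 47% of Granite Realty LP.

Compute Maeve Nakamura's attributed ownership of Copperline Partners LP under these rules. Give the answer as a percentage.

27.3848%

By spousal attribution (R2), Maeve Nakamura is treated as also owning Hana Silva's interest in Granite Realty LP, giving 47% + 43% = 90%.
By spousal attribution (R2), Maeve Nakamura is treated as also owning Hana Silva's interest in Oakhollow Holdings Ltd, giving 23% + 24% = 47%.
By spousal attribution (R2), Maeve Nakamura is treated as also owning Hana Silva's interest in Meridian Shipping BV, giving 78% + 22% = 100%.
Chain via Granite Realty LP → Northgate Services GmbH (R3): 90% × 31% × 16% = 4.464% of Copperline Partners LP.
Chain via Oakhollow Holdings Ltd → Beacon Mining NL (R3): 47% × 56% × 19% = 5.0008% of Copperline Partners LP.
Chain via Meridian Shipping BV → Stonebridge Industries Corp. (R3): 100% × 64% × 28% = 17.92% of Copperline Partners LP.
Aggregating (R1): 4.464% + 5.0008% + 17.92% = 27.3848%.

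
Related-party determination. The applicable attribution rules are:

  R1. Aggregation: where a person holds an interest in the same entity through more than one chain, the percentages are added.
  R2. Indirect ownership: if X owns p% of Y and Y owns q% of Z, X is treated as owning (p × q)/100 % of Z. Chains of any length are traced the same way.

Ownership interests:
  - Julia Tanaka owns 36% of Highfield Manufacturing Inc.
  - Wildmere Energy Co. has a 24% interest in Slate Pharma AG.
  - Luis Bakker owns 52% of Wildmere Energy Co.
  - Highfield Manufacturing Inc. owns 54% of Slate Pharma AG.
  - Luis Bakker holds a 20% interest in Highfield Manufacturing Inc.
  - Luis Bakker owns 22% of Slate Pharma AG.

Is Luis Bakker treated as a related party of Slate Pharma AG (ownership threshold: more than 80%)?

No

Chain via Wildmere Energy Co. (R2): 52% × 24% = 12.48% of Slate Pharma AG.
Chain via Highfield Manufacturing Inc. (R2): 20% × 54% = 10.8% of Slate Pharma AG.
Direct interest in Slate Pharma AG: 22%.
Aggregating (R1): 12.48% + 10.8% + 22% = 45.28%.
45.28% does not exceed the 80% threshold, so Luis is not a related party to Slate Pharma AG.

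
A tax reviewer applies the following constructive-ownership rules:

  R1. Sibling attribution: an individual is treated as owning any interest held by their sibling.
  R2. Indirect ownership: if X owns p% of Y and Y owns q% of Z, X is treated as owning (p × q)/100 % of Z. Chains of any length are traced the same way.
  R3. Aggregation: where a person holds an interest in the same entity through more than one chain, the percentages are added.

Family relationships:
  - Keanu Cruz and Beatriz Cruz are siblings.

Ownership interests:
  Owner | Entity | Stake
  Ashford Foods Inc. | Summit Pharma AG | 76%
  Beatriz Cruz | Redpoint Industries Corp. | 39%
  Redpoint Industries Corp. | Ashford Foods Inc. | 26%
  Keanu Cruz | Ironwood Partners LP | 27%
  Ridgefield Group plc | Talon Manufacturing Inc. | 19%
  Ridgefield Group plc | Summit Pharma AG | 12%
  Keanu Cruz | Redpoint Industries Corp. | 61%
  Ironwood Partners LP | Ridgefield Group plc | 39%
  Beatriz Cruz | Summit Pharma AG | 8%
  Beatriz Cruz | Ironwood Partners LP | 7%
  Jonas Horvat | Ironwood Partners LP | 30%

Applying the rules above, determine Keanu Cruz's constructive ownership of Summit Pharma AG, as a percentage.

29.3512%

By sibling attribution (R1), Keanu Cruz is treated as also owning Beatriz Cruz's interest in Ironwood Partners LP, giving 27% + 7% = 34%.
By sibling attribution (R1), Keanu Cruz is treated as also owning Beatriz Cruz's interest in Redpoint Industries Corp, giving 61% + 39% = 100%.
By sibling attribution (R1), Keanu Cruz is treated as owning Beatriz Cruz's 8% interest in Summit Pharma AG.
Chain via Ironwood Partners LP → Ridgefield Group plc (R2): 34% × 39% × 12% = 1.5912% of Summit Pharma AG.
Chain via Redpoint Industries Corp. → Ashford Foods Inc. (R2): 100% × 26% × 76% = 19.76% of Summit Pharma AG.
Direct interest in Summit Pharma AG: 8%.
Aggregating (R3): 1.5912% + 19.76% + 8% = 29.3512%.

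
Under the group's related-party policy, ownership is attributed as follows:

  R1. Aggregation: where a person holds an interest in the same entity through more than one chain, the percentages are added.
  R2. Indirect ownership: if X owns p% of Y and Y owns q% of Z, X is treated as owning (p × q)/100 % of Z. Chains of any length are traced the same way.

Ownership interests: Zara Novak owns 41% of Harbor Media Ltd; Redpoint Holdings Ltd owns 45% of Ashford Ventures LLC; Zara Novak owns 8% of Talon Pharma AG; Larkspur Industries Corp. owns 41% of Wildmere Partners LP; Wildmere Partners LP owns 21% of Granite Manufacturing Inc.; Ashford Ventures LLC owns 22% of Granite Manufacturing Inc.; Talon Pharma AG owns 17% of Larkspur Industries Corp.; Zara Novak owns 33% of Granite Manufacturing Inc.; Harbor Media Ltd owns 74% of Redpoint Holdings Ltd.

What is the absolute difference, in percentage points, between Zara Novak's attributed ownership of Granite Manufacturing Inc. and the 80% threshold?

43.879244

Chain via Harbor Media Ltd → Redpoint Holdings Ltd → Ashford Ventures LLC (R2): 41% × 74% × 45% × 22% = 3.00366% of Granite Manufacturing Inc.
Chain via Talon Pharma AG → Larkspur Industries Corp. → Wildmere Partners LP (R2): 8% × 17% × 41% × 21% = 0.117096% of Granite Manufacturing Inc.
Direct interest in Granite Manufacturing Inc: 33%.
Aggregating (R1): 3.00366% + 0.117096% + 33% = 36.120756%.
36.120756% falls short of the 80% threshold by 43.879244 percentage points.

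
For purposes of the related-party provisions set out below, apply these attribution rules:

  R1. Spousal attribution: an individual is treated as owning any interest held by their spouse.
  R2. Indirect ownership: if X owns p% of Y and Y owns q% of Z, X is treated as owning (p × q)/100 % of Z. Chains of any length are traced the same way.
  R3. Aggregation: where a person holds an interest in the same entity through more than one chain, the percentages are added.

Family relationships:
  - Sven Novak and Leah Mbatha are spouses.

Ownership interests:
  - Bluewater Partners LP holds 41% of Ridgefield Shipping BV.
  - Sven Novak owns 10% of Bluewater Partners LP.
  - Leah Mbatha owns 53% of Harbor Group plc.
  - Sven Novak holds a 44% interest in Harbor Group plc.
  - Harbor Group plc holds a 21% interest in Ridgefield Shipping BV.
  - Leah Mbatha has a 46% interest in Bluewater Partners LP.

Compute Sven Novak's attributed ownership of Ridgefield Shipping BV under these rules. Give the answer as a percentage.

43.33%

By spousal attribution (R1), Sven Novak is treated as also owning Leah Mbatha's interest in Harbor Group plc, giving 44% + 53% = 97%.
By spousal attribution (R1), Sven Novak is treated as also owning Leah Mbatha's interest in Bluewater Partners LP, giving 10% + 46% = 56%.
Chain via Harbor Group plc (R2): 97% × 21% = 20.37% of Ridgefield Shipping BV.
Chain via Bluewater Partners LP (R2): 56% × 41% = 22.96% of Ridgefield Shipping BV.
Aggregating (R3): 20.37% + 22.96% = 43.33%.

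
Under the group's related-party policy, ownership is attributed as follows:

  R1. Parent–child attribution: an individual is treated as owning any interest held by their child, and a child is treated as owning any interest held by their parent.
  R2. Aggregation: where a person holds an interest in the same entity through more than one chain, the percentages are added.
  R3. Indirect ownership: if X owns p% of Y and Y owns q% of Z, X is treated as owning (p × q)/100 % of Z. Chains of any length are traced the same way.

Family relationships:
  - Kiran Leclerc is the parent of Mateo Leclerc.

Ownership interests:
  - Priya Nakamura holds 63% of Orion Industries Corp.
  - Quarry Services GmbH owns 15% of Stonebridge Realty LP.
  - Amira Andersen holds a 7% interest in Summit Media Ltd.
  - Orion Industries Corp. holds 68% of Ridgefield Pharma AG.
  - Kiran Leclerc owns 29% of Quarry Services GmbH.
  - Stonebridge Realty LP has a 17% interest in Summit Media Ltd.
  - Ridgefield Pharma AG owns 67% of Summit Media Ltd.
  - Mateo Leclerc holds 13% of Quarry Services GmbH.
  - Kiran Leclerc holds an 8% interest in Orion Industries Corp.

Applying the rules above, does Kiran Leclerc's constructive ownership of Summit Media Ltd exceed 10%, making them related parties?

No

By parent–child attribution (R1), Kiran Leclerc is treated as also owning Mateo Leclerc's interest in Quarry Services GmbH, giving 29% + 13% = 42%.
Chain via Quarry Services GmbH → Stonebridge Realty LP (R3): 42% × 15% × 17% = 1.071% of Summit Media Ltd.
Chain via Orion Industries Corp. → Ridgefield Pharma AG (R3): 8% × 68% × 67% = 3.6448% of Summit Media Ltd.
Aggregating (R2): 1.071% + 3.6448% = 4.7158%.
4.7158% does not exceed the 10% threshold, so Kiran is not a related party to Summit Media Ltd.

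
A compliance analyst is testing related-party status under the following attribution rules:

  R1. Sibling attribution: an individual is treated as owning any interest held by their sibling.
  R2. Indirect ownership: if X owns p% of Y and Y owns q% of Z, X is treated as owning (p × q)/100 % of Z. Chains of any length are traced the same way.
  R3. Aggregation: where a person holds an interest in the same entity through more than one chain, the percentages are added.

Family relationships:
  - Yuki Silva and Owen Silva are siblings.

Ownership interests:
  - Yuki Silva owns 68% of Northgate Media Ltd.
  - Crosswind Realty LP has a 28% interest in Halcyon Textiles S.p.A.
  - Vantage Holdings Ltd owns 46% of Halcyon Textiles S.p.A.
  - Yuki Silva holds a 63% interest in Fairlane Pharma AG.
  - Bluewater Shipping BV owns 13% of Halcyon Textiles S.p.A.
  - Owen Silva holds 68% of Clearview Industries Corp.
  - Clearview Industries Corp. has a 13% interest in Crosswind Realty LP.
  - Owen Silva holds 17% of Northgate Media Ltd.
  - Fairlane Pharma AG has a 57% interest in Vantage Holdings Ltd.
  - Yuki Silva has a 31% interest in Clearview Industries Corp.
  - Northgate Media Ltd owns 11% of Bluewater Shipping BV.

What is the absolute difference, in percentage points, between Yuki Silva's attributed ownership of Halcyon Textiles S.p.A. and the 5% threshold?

By sibling attribution (R1), Yuki Silva is treated as also owning Owen Silva's interest in Northgate Media Ltd, giving 68% + 17% = 85%.
By sibling attribution (R1), Yuki Silva is treated as also owning Owen Silva's interest in Clearview Industries Corp, giving 31% + 68% = 99%.
Chain via Northgate Media Ltd → Bluewater Shipping BV (R2): 85% × 11% × 13% = 1.2155% of Halcyon Textiles S.p.A.
Chain via Clearview Industries Corp. → Crosswind Realty LP (R2): 99% × 13% × 28% = 3.6036% of Halcyon Textiles S.p.A.
Chain via Fairlane Pharma AG → Vantage Holdings Ltd (R2): 63% × 57% × 46% = 16.5186% of Halcyon Textiles S.p.A.
Aggregating (R3): 1.2155% + 3.6036% + 16.5186% = 21.3377%.
21.3377% exceeds the 5% threshold by 16.3377 percentage points.

16.3377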